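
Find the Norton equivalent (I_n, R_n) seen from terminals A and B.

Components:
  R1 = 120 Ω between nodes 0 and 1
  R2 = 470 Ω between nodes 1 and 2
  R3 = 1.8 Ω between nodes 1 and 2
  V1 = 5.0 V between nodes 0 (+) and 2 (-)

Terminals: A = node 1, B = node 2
Find the Thévenin equivalent first; then I_n = V_th/R_th and R_n = R_th.
Step 1 — V_th is the open-circuit voltage V_A - V_B (nothing connected across the terminals).
Nodal analysis, taking node 2 as the 0 V reference.
Source V1 fixes V_0 = 5 V.
KCL at each unknown node (sum of currents leaving = 0; resistances in Ω):
  Node 1: (V_1 - 5)/120 + (V_1 - 0)/470 + (V_1 - 0)/1.8 = 0
Collecting terms: 0.566 × V_1 = 0.04167  =>  V_1 = 0.07361 V
V_th = V_1 - V_2 = 0.07361 - 0 = 0.07361 V
Step 2 — R_th: zero the source — replace V1 by a short circuit (node 2 merges into node 0) — and find the resistance seen between A (node 1) and B (node 0).
Reduce the network between node 1 (A) and node 0 (B) by series/parallel combination:
  Rp1 = R1 ‖ R2 ‖ R3 (parallel, all between nodes 0 and 1) = 1/(1/120 + 1/470 + 1/1.8) = 1.767 Ω
R_th = 1.767 Ω
I_n = V_th/R_th = 0.07361/1.767 = 0.04167 A, and R_n = R_th = 1.767 Ω

Final answer: I_n = 0.04167 A, R_n = 1.767 Ω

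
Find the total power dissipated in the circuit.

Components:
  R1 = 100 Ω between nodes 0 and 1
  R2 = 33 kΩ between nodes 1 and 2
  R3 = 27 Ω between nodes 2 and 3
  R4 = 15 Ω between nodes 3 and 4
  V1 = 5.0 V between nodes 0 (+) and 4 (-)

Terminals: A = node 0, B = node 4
Nodal analysis, taking node 4 as the 0 V reference.
Source V1 fixes V_0 = 5 V.
KCL at each unknown node (sum of currents leaving = 0; resistances in Ω):
  Node 1: (V_1 - 5)/100 + (V_1 - V_2)/33000 = 0
  Node 2: (V_2 - V_1)/33000 + (V_2 - V_3)/27 = 0
  Node 3: (V_3 - V_2)/27 + (V_3 - 0)/15 = 0
Collecting terms (coefficients in siemens):
  0.01003·V_1 - 0.0000303·V_2 = 0.05
  0.03707·V_2 - 0.0000303·V_1 - 0.03704·V_3 = 0
  0.1037·V_3 - 0.03704·V_2 = 0
Solving these 3 simultaneous equations (Gaussian elimination) gives:
  V_1 = 4.985 V, V_2 = 0.006336 V, V_3 = 0.002263 V
Power in each resistor, P = (ΔV)²/R:
  P_R1 = (5 - 4.985)²/100 = 0.000002276 W
  P_R2 = (4.985 - 0.006336)²/33000 = 0.0007511 W
  P_R3 = (0.006336 - 0.002263)²/27 = 0.0000006145 W
  P_R4 = (0.002263 - 0)²/15 = 0.0000003414 W
P_total = P_R1 + P_R2 + P_R3 + P_R4 = 0.0007543 W

Final answer: 0.0007543 W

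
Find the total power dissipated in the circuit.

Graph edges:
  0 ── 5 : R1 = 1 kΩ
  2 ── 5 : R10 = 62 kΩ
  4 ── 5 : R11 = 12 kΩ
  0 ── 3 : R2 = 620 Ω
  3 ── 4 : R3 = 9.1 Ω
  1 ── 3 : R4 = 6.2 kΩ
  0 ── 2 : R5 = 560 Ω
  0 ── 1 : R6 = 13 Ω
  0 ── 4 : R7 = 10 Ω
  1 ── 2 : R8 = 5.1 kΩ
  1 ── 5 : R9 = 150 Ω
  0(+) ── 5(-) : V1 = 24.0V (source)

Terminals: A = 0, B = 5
Nodal analysis, taking node 5 as the 0 V reference.
Source V1 fixes V_0 = 24 V.
KCL at each unknown node (sum of currents leaving = 0; resistances in Ω):
  Node 1: (V_1 - V_3)/6200 + (V_1 - 24)/13 + (V_1 - V_2)/5100 + (V_1 - 0)/150 = 0
  Node 2: (V_2 - 24)/560 + (V_2 - V_1)/5100 + (V_2 - 0)/62000 = 0
  Node 3: (V_3 - 24)/620 + (V_3 - V_4)/9.1 + (V_3 - V_1)/6200 = 0
  Node 4: (V_4 - V_3)/9.1 + (V_4 - 24)/10 + (V_4 - 0)/12000 = 0
Collecting terms (coefficients in siemens):
  0.08395·V_1 - 0.0001961·V_2 - 0.0001613·V_3 = 1.846
  0.001998·V_2 - 0.0001961·V_1 = 0.04286
  0.1117·V_3 - 0.0001613·V_1 - 0.1099·V_4 = 0.03871
  0.21·V_4 - 0.1099·V_3 = 2.4
Solving these 4 simultaneous equations (Gaussian elimination) gives:
  V_1 = 22.09 V, V_2 = 23.62 V, V_3 = 23.97 V, V_4 = 23.98 V
Power in each resistor, P = (ΔV)²/R:
  P_R1 = (24 - 0)²/1000 = 0.576 W
  P_R2 = (24 - 23.97)²/620 = 0.000001009 W
  P_R3 = (23.97 - 23.98)²/9.1 = 0.0000006304 W
  P_R4 = (22.09 - 23.97)²/6200 = 0.0005712 W
  P_R5 = (24 - 23.62)²/560 = 0.0002591 W
  P_R6 = (24 - 22.09)²/13 = 0.2797 W
  P_R7 = (24 - 23.98)²/10 = 0.00005114 W
  P_R8 = (22.09 - 23.62)²/5100 = 0.0004566 W
  P_R9 = (22.09 - 0)²/150 = 3.254 W
  P_R10 = (23.62 - 0)²/62000 = 0.008998 W
  P_R11 = (23.98 - 0)²/12000 = 0.04791 W
P_total = P_R1 + P_R2 + P_R3 + P_R4 + P_R5 + P_R6 + P_R7 + P_R8 + P_R9 + P_R10 + P_R11 = 4.168 W

Final answer: 4.168 W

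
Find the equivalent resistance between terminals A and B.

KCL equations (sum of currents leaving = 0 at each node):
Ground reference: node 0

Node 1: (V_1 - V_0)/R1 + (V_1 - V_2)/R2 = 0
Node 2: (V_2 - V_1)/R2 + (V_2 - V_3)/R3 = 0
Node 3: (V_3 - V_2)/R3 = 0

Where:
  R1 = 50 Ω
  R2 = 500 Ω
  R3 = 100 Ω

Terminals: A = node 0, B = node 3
Reduce the network between node 0 (A) and node 3 (B) by series/parallel combination:
  Rs1 = R1 + R2 (series, joined only at node 1) = 50 + 500 = 550 Ω
  Rs2 = R3 + Rs1 (series, joined only at node 2) = 100 + 550 = 650 Ω
R_eq = 650 Ω

Final answer: 650 Ω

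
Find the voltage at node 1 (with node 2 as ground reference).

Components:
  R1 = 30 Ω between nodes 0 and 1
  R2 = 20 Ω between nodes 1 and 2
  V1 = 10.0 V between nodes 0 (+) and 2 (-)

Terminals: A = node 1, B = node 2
Nodal analysis, taking node 2 as the 0 V reference.
Source V1 fixes V_0 = 10 V.
KCL at each unknown node (sum of currents leaving = 0; resistances in Ω):
  Node 1: (V_1 - 10)/30 + (V_1 - 0)/20 = 0
Collecting terms: 0.08333 × V_1 = 0.3333  =>  V_1 = 4 V
The requested potential is V_1 = 4 V.

Final answer: V_1 = 4 V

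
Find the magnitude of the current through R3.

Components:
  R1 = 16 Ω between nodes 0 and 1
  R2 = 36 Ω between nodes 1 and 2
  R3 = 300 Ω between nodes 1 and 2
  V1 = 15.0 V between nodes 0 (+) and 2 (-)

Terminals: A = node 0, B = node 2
Nodal analysis, taking node 2 as the 0 V reference.
Source V1 fixes V_0 = 15 V.
KCL at each unknown node (sum of currents leaving = 0; resistances in Ω):
  Node 1: (V_1 - 15)/16 + (V_1 - 0)/36 + (V_1 - 0)/300 = 0
Collecting terms: 0.09361 × V_1 = 0.9375  =>  V_1 = 10.01 V
I_R3 = (V_1 - V_2)/R3 = (10.01 - 0)/300 = 0.03338 A
|I_R3| = 0.03338 A

Final answer: |I_R3| = 0.03338 A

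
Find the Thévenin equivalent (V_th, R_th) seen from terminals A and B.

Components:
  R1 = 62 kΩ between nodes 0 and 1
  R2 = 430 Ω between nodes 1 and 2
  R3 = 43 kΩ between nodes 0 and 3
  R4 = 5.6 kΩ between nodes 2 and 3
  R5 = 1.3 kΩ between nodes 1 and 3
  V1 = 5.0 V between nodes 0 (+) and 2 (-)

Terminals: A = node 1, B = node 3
Step 1 — V_th is the open-circuit voltage V_A - V_B (nothing connected across the terminals).
Nodal analysis, taking node 2 as the 0 V reference.
Source V1 fixes V_0 = 5 V.
KCL at each unknown node (sum of currents leaving = 0; resistances in Ω):
  Node 1: (V_1 - 5)/62000 + (V_1 - 0)/430 + (V_1 - V_3)/1300 = 0
  Node 3: (V_3 - 5)/43000 + (V_3 - 0)/5600 + (V_3 - V_1)/1300 = 0
Collecting terms (coefficients in siemens):
  0.003111·V_1 - 0.0007692·V_3 = 0.00008065
  0.0009711·V_3 - 0.0007692·V_1 = 0.0001163
Determinant D = (0.003111)(0.0009711) - (-0.0007692)(-0.0007692) = 0.000002429
V_1 = [(0.00008065)(0.0009711) - (-0.0007692)(0.0001163)]/D = 0.06906 V
V_3 = [(0.003111)(0.0001163) - (0.00008065)(-0.0007692)]/D = 0.1745 V
V_th = V_1 - V_3 = 0.06906 - 0.1745 = -0.1054 V
Step 2 — R_th: zero the source — replace V1 by a short circuit (node 2 merges into node 0) — and find the resistance seen between A (node 1) and B (node 3).
Reduce the network between node 1 (A) and node 3 (B) by series/parallel combination:
  Rp1 = R1 ‖ R2 (parallel, both between nodes 0 and 1) = 1/(1/62000 + 1/430) = 427 Ω
  Rp2 = R3 ‖ R4 (parallel, both between nodes 0 and 3) = 1/(1/43000 + 1/5600) = 4955 Ω
  Rs1 = Rp1 + Rp2 (series, joined only at node 0) = 427 + 4955 = 5382 Ω
  Rp3 = R5 ‖ Rs1 (parallel, both between nodes 1 and 3) = 1/(1/1300 + 1/5382) = 1047 Ω
R_th = 1.047 kΩ

Final answer: V_th = -0.1054 V, R_th = 1.047 kΩ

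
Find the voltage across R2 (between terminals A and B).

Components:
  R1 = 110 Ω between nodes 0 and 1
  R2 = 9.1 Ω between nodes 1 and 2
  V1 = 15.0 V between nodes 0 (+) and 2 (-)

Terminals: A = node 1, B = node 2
R1 and R2 are in series across V1 (node 0 → node 1 → node 2), and the output A–B is taken across R2, so this is a voltage divider.
Series current: I = V1/(R1 + R2) = 15/(110 + 9.1) = 15/119.1 = 0.1259 A
V_R2 = I × R2 = V1 × R2/(R1 + R2) = 15 × 9.1/119.1 = 1.146 V

Final answer: 1.146 V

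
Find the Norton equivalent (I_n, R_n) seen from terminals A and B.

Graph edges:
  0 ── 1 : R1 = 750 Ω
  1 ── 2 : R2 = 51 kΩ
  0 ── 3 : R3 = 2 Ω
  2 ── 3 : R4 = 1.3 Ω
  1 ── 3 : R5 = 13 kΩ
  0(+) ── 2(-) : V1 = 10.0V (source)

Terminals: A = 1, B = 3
Find the Thévenin equivalent first; then I_n = V_th/R_th and R_n = R_th.
Step 1 — V_th is the open-circuit voltage V_A - V_B (nothing connected across the terminals).
Nodal analysis, taking node 2 as the 0 V reference.
Source V1 fixes V_0 = 10 V.
KCL at each unknown node (sum of currents leaving = 0; resistances in Ω):
  Node 1: (V_1 - 10)/750 + (V_1 - 0)/51000 + (V_1 - V_3)/13000 = 0
  Node 3: (V_3 - 10)/2 + (V_3 - 0)/1.3 + (V_3 - V_1)/13000 = 0
Collecting terms (coefficients in siemens):
  0.00143·V_1 - 0.00007692·V_3 = 0.01333
  1.269·V_3 - 0.00007692·V_1 = 5
Determinant D = (0.00143)(1.269) - (-0.00007692)(-0.00007692) = 0.001815
V_1 = [(0.01333)(1.269) - (-0.00007692)(5)]/D = 9.537 V
V_3 = [(0.00143)(5) - (0.01333)(-0.00007692)]/D = 3.94 V
V_th = V_1 - V_3 = 9.537 - 3.94 = 5.597 V
Step 2 — R_th: zero the source — replace V1 by a short circuit (node 2 merges into node 0) — and find the resistance seen between A (node 1) and B (node 3).
Reduce the network between node 1 (A) and node 3 (B) by series/parallel combination:
  Rp1 = R1 ‖ R2 (parallel, both between nodes 0 and 1) = 1/(1/750 + 1/51000) = 739.1 Ω
  Rp2 = R3 ‖ R4 (parallel, both between nodes 0 and 3) = 1/(1/2 + 1/1.3) = 0.7879 Ω
  Rs1 = Rp1 + Rp2 (series, joined only at node 0) = 739.1 + 0.7879 = 739.9 Ω
  Rp3 = R5 ‖ Rs1 (parallel, both between nodes 1 and 3) = 1/(1/13000 + 1/739.9) = 700.1 Ω
R_th = 700.1 Ω
I_n = V_th/R_th = 5.597/700.1 = 0.007995 A, and R_n = R_th = 700.1 Ω

Final answer: I_n = 0.007995 A, R_n = 700.1 Ω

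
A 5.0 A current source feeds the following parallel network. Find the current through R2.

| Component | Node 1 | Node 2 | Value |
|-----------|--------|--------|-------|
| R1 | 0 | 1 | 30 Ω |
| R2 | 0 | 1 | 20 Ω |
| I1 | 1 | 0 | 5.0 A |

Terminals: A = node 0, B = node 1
All resistors sit directly between nodes 0 and 1, so they are in parallel and share one voltage V; the full source current 5 A splits among them.
1/R_par = 1/30 + 1/20 = 0.08333 S  =>  R_par = 12 Ω
V = I × R_par = 5 × 12 = 60 V
I_R2 = V/R2 = 60/20 = 3 A

Final answer: 3 A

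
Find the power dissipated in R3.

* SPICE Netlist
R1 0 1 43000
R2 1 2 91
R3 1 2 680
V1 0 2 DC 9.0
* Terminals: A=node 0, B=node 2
Nodal analysis, taking node 2 as the 0 V reference.
Source V1 fixes V_0 = 9 V.
KCL at each unknown node (sum of currents leaving = 0; resistances in Ω):
  Node 1: (V_1 - 9)/43000 + (V_1 - 0)/91 + (V_1 - 0)/680 = 0
Collecting terms: 0.01248 × V_1 = 0.0002093  =>  V_1 = 0.01677 V
I_R3 = (V_1 - V_2)/R3 = (0.01677 - 0)/680 = 0.00002466 A
P_R3 = I_R3² × R3 = (0.00002466)² × 680 = 0.0000004134 W

Final answer: 4.134e-07 W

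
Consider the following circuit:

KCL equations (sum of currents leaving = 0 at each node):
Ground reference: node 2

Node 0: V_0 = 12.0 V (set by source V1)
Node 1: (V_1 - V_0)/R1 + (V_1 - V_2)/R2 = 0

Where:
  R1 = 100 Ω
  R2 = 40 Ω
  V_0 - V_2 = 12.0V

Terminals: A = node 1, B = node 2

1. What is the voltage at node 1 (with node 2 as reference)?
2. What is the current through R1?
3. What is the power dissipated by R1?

Nodal analysis, taking node 2 as the 0 V reference.
Source V1 fixes V_0 = 12 V.
KCL at each unknown node (sum of currents leaving = 0; resistances in Ω):
  Node 1: (V_1 - 12)/100 + (V_1 - 0)/40 = 0
Collecting terms: 0.035 × V_1 = 0.12  =>  V_1 = 3.429 V
Part 1:
  Read off the nodal solution: V_1 = 3.429 V
Part 2:
  I_R1 = (V_0 - V_1)/R1 = (12 - 3.429)/100 = 0.08571 A
  Magnitude: I_R1 = 0.08571 A
Part 3:
  I_R1 = (V_0 - V_1)/R1 = (12 - 3.429)/100 = 0.08571 A
  P_R1 = I_R1² × R1 = (0.08571)² × 100 = 0.7347 W

Final answers:
1. V_1 = 3.429 V
2. I_R1 = 0.08571 A
3. P_R1 = 0.7347 W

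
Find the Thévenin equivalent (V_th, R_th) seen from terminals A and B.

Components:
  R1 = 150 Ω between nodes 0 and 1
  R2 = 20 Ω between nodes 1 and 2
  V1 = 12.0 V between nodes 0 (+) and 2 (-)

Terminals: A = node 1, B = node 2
Step 1 — V_th is the open-circuit voltage V_A - V_B (nothing connected across the terminals).
Nodal analysis, taking node 2 as the 0 V reference.
Source V1 fixes V_0 = 12 V.
KCL at each unknown node (sum of currents leaving = 0; resistances in Ω):
  Node 1: (V_1 - 12)/150 + (V_1 - 0)/20 = 0
Collecting terms: 0.05667 × V_1 = 0.08  =>  V_1 = 1.412 V
V_th = V_1 - V_2 = 1.412 - 0 = 1.412 V
Step 2 — R_th: zero the source — replace V1 by a short circuit (node 2 merges into node 0) — and find the resistance seen between A (node 1) and B (node 0).
Reduce the network between node 1 (A) and node 0 (B) by series/parallel combination:
  Rp1 = R1 ‖ R2 (parallel, both between nodes 0 and 1) = 1/(1/150 + 1/20) = 17.65 Ω
R_th = 17.65 Ω

Final answer: V_th = 1.412 V, R_th = 17.65 Ω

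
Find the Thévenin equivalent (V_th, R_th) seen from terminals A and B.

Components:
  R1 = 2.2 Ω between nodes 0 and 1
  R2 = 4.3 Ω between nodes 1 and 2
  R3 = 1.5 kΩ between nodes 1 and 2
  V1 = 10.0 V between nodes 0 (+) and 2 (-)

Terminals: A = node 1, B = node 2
Step 1 — V_th is the open-circuit voltage V_A - V_B (nothing connected across the terminals).
Nodal analysis, taking node 2 as the 0 V reference.
Source V1 fixes V_0 = 10 V.
KCL at each unknown node (sum of currents leaving = 0; resistances in Ω):
  Node 1: (V_1 - 10)/2.2 + (V_1 - 0)/4.3 + (V_1 - 0)/1500 = 0
Collecting terms: 0.6878 × V_1 = 4.545  =>  V_1 = 6.609 V
V_th = V_1 - V_2 = 6.609 - 0 = 6.609 V
Step 2 — R_th: zero the source — replace V1 by a short circuit (node 2 merges into node 0) — and find the resistance seen between A (node 1) and B (node 0).
Reduce the network between node 1 (A) and node 0 (B) by series/parallel combination:
  Rp1 = R1 ‖ R2 ‖ R3 (parallel, all between nodes 0 and 1) = 1/(1/2.2 + 1/4.3 + 1/1500) = 1.454 Ω
R_th = 1.454 Ω

Final answer: V_th = 6.609 V, R_th = 1.454 Ω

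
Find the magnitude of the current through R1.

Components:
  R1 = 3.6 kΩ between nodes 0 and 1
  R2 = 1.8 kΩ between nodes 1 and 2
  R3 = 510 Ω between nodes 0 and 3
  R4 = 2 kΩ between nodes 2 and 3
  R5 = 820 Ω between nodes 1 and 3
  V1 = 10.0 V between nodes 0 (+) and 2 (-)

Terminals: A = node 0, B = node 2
Nodal analysis, taking node 2 as the 0 V reference.
Source V1 fixes V_0 = 10 V.
KCL at each unknown node (sum of currents leaving = 0; resistances in Ω):
  Node 1: (V_1 - 10)/3600 + (V_1 - 0)/1800 + (V_1 - V_3)/820 = 0
  Node 3: (V_3 - 10)/510 + (V_3 - 0)/2000 + (V_3 - V_1)/820 = 0
Collecting terms (coefficients in siemens):
  0.002053·V_1 - 0.00122·V_3 = 0.002778
  0.00368·V_3 - 0.00122·V_1 = 0.01961
Determinant D = (0.002053)(0.00368) - (-0.00122)(-0.00122) = 0.000006068
V_1 = [(0.002778)(0.00368) - (-0.00122)(0.01961)]/D = 5.626 V
V_3 = [(0.002053)(0.01961) - (0.002778)(-0.00122)]/D = 7.192 V
I_R1 = (V_0 - V_1)/R1 = (10 - 5.626)/3600 = 0.001215 A
|I_R1| = 0.001215 A

Final answer: |I_R1| = 0.001215 A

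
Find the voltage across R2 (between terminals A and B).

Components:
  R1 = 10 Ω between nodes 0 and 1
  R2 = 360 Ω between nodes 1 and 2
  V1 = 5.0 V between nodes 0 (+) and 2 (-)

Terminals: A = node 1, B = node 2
R1 and R2 are in series across V1 (node 0 → node 1 → node 2), and the output A–B is taken across R2, so this is a voltage divider.
Series current: I = V1/(R1 + R2) = 5/(10 + 360) = 5/370 = 0.01351 A
V_R2 = I × R2 = V1 × R2/(R1 + R2) = 5 × 360/370 = 4.865 V

Final answer: 4.865 V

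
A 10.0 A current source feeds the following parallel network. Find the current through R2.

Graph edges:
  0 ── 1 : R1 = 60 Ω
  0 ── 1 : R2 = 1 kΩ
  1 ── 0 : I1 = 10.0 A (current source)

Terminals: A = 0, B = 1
All resistors sit directly between nodes 0 and 1, so they are in parallel and share one voltage V; the full source current 10 A splits among them.
1/R_par = 1/60 + 1/1000 = 0.01767 S  =>  R_par = 56.6 Ω
V = I × R_par = 10 × 56.6 = 566 V
I_R2 = V/R2 = 566/1000 = 0.566 A

Final answer: 0.566 A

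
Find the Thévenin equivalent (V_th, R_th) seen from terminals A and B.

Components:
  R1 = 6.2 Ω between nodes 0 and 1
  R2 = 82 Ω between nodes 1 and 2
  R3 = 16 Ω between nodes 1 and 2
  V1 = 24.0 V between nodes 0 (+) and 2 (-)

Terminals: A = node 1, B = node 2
Step 1 — V_th is the open-circuit voltage V_A - V_B (nothing connected across the terminals).
Nodal analysis, taking node 2 as the 0 V reference.
Source V1 fixes V_0 = 24 V.
KCL at each unknown node (sum of currents leaving = 0; resistances in Ω):
  Node 1: (V_1 - 24)/6.2 + (V_1 - 0)/82 + (V_1 - 0)/16 = 0
Collecting terms: 0.236 × V_1 = 3.871  =>  V_1 = 16.4 V
V_th = V_1 - V_2 = 16.4 - 0 = 16.4 V
Step 2 — R_th: zero the source — replace V1 by a short circuit (node 2 merges into node 0) — and find the resistance seen between A (node 1) and B (node 0).
Reduce the network between node 1 (A) and node 0 (B) by series/parallel combination:
  Rp1 = R1 ‖ R2 ‖ R3 (parallel, all between nodes 0 and 1) = 1/(1/6.2 + 1/82 + 1/16) = 4.238 Ω
R_th = 4.238 Ω

Final answer: V_th = 16.4 V, R_th = 4.238 Ω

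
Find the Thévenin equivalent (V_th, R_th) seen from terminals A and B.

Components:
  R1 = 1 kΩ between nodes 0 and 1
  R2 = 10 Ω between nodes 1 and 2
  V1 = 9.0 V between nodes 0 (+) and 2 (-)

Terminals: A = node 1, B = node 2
Step 1 — V_th is the open-circuit voltage V_A - V_B (nothing connected across the terminals).
Nodal analysis, taking node 2 as the 0 V reference.
Source V1 fixes V_0 = 9 V.
KCL at each unknown node (sum of currents leaving = 0; resistances in Ω):
  Node 1: (V_1 - 9)/1000 + (V_1 - 0)/10 = 0
Collecting terms: 0.101 × V_1 = 0.009  =>  V_1 = 0.08911 V
V_th = V_1 - V_2 = 0.08911 - 0 = 0.08911 V
Step 2 — R_th: zero the source — replace V1 by a short circuit (node 2 merges into node 0) — and find the resistance seen between A (node 1) and B (node 0).
Reduce the network between node 1 (A) and node 0 (B) by series/parallel combination:
  Rp1 = R1 ‖ R2 (parallel, both between nodes 0 and 1) = 1/(1/1000 + 1/10) = 9.901 Ω
R_th = 9.901 Ω

Final answer: V_th = 0.08911 V, R_th = 9.901 Ω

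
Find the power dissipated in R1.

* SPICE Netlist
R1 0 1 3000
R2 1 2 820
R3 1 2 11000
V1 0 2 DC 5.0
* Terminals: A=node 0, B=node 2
Nodal analysis, taking node 2 as the 0 V reference.
Source V1 fixes V_0 = 5 V.
KCL at each unknown node (sum of currents leaving = 0; resistances in Ω):
  Node 1: (V_1 - 5)/3000 + (V_1 - 0)/820 + (V_1 - 0)/11000 = 0
Collecting terms: 0.001644 × V_1 = 0.001667  =>  V_1 = 1.014 V
I_R1 = (V_0 - V_1)/R1 = (5 - 1.014)/3000 = 0.001329 A
P_R1 = I_R1² × R1 = (0.001329)² × 3000 = 0.005296 W

Final answer: 0.005296 W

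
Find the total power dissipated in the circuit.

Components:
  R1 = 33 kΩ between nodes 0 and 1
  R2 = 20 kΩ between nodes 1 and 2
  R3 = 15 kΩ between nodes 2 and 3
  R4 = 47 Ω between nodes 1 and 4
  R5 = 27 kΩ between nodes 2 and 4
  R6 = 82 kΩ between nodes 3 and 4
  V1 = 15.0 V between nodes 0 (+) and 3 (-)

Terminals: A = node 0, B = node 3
Nodal analysis, taking node 3 as the 0 V reference.
Source V1 fixes V_0 = 15 V.
KCL at each unknown node (sum of currents leaving = 0; resistances in Ω):
  Node 1: (V_1 - 15)/33000 + (V_1 - V_2)/20000 + (V_1 - V_4)/47 = 0
  Node 2: (V_2 - V_1)/20000 + (V_2 - 0)/15000 + (V_2 - V_4)/27000 = 0
  Node 4: (V_4 - V_1)/47 + (V_4 - V_2)/27000 + (V_4 - 0)/82000 = 0
Collecting terms (coefficients in siemens):
  0.02136·V_1 - 0.00005·V_2 - 0.02128·V_4 = 0.0004545
  0.0001537·V_2 - 0.00005·V_1 - 0.00003704·V_4 = 0
  0.02133·V_4 - 0.02128·V_1 - 0.00003704·V_2 = 0
Solving these 3 simultaneous equations (Gaussian elimination) gives:
  V_1 = 5.667 V, V_2 = 3.207 V, V_4 = 5.659 V
Power in each resistor, P = (ΔV)²/R:
  P_R1 = (15 - 5.667)²/33000 = 0.00264 W
  P_R2 = (5.667 - 3.207)²/20000 = 0.0003025 W
  P_R3 = (3.207 - 0)²/15000 = 0.0006857 W
  P_R4 = (5.667 - 5.659)²/47 = 0.000001201 W
  P_R5 = (3.207 - 5.659)²/27000 = 0.0002227 W
  P_R6 = (0 - 5.659)²/82000 = 0.0003906 W
P_total = P_R1 + P_R2 + P_R3 + P_R4 + P_R5 + P_R6 = 0.004242 W

Final answer: 0.004242 W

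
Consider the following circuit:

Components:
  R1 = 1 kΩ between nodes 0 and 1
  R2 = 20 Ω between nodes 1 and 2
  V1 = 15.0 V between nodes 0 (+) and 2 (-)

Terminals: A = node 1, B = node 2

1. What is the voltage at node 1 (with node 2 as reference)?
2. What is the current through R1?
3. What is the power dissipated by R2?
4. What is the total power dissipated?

Nodal analysis, taking node 2 as the 0 V reference.
Source V1 fixes V_0 = 15 V.
KCL at each unknown node (sum of currents leaving = 0; resistances in Ω):
  Node 1: (V_1 - 15)/1000 + (V_1 - 0)/20 = 0
Collecting terms: 0.051 × V_1 = 0.015  =>  V_1 = 0.2941 V
Part 1:
  Read off the nodal solution: V_1 = 0.2941 V
Part 2:
  I_R1 = (V_0 - V_1)/R1 = (15 - 0.2941)/1000 = 0.01471 A
  Magnitude: I_R1 = 0.01471 A
Part 3:
  I_R2 = (V_1 - V_2)/R2 = (0.2941 - 0)/20 = 0.01471 A
  P_R2 = I_R2² × R2 = (0.01471)² × 20 = 0.004325 W
Part 4:
  Power in each resistor, P = (ΔV)²/R:
    P_R1 = (15 - 0.2941)²/1000 = 0.2163 W
    P_R2 = (0.2941 - 0)²/20 = 0.004325 W
  P_total = P_R1 + P_R2 = 0.2206 W

Final answers:
1. V_1 = 0.2941 V
2. I_R1 = 0.01471 A
3. P_R2 = 0.004325 W
4. P_total = 0.2206 W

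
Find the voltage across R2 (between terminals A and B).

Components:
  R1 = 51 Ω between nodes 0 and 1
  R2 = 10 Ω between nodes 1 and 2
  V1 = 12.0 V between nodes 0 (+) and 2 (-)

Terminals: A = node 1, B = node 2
R1 and R2 are in series across V1 (node 0 → node 1 → node 2), and the output A–B is taken across R2, so this is a voltage divider.
Series current: I = V1/(R1 + R2) = 12/(51 + 10) = 12/61 = 0.1967 A
V_R2 = I × R2 = V1 × R2/(R1 + R2) = 12 × 10/61 = 1.967 V

Final answer: 1.967 V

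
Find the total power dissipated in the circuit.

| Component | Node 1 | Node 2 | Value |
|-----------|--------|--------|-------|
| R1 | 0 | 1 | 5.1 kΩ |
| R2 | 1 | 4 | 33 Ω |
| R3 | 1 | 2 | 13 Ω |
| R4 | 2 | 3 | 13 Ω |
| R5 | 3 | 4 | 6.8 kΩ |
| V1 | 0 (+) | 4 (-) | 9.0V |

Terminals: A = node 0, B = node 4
Nodal analysis, taking node 4 as the 0 V reference.
Source V1 fixes V_0 = 9 V.
KCL at each unknown node (sum of currents leaving = 0; resistances in Ω):
  Node 1: (V_1 - 9)/5100 + (V_1 - 0)/33 + (V_1 - V_2)/13 = 0
  Node 2: (V_2 - V_1)/13 + (V_2 - V_3)/13 = 0
  Node 3: (V_3 - V_2)/13 + (V_3 - 0)/6800 = 0
Collecting terms (coefficients in siemens):
  0.1074·V_1 - 0.07692·V_2 = 0.001765
  0.1538·V_2 - 0.07692·V_1 - 0.07692·V_3 = 0
  0.07707·V_3 - 0.07692·V_2 = 0
Solving these 3 simultaneous equations (Gaussian elimination) gives:
  V_1 = 0.05758 V, V_2 = 0.05747 V, V_3 = 0.05736 V
Power in each resistor, P = (ΔV)²/R:
  P_R1 = (9 - 0.05758)²/5100 = 0.01568 W
  P_R2 = (0.05758 - 0)²/33 = 0.0001005 W
  P_R3 = (0.05758 - 0.05747)²/13 = 0.0000000009252 W
  P_R4 = (0.05747 - 0.05736)²/13 = 0.0000000009252 W
  P_R5 = (0.05736 - 0)²/6800 = 0.0000004839 W
P_total = P_R1 + P_R2 + P_R3 + P_R4 + P_R5 = 0.01578 W

Final answer: 0.01578 W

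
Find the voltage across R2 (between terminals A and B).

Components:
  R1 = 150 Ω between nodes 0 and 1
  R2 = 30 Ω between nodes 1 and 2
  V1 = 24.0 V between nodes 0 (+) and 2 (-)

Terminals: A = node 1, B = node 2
R1 and R2 are in series across V1 (node 0 → node 1 → node 2), and the output A–B is taken across R2, so this is a voltage divider.
Series current: I = V1/(R1 + R2) = 24/(150 + 30) = 24/180 = 0.1333 A
V_R2 = I × R2 = V1 × R2/(R1 + R2) = 24 × 30/180 = 4 V

Final answer: 4 V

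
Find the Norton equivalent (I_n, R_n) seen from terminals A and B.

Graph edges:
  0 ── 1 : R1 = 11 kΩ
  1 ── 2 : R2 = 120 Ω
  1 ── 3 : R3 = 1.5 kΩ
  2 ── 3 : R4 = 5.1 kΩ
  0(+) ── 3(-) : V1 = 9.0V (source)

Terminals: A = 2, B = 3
Find the Thévenin equivalent first; then I_n = V_th/R_th and R_n = R_th.
Step 1 — V_th is the open-circuit voltage V_A - V_B (nothing connected across the terminals).
Nodal analysis, taking node 3 as the 0 V reference.
Source V1 fixes V_0 = 9 V.
KCL at each unknown node (sum of currents leaving = 0; resistances in Ω):
  Node 1: (V_1 - 9)/11000 + (V_1 - V_2)/120 + (V_1 - 0)/1500 = 0
  Node 2: (V_2 - V_1)/120 + (V_2 - 0)/5100 = 0
Collecting terms (coefficients in siemens):
  0.009091·V_1 - 0.008333·V_2 = 0.0008182
  0.008529·V_2 - 0.008333·V_1 = 0
Determinant D = (0.009091)(0.008529) - (-0.008333)(-0.008333) = 0.000008096
V_1 = [(0.0008182)(0.008529) - (-0.008333)(0)]/D = 0.862 V
V_2 = [(0.009091)(0) - (0.0008182)(-0.008333)]/D = 0.8422 V
V_th = V_2 - V_3 = 0.8422 - 0 = 0.8422 V
Step 2 — R_th: zero the source — replace V1 by a short circuit (node 3 merges into node 0) — and find the resistance seen between A (node 2) and B (node 0).
Reduce the network between node 2 (A) and node 0 (B) by series/parallel combination:
  Rp1 = R1 ‖ R3 (parallel, both between nodes 0 and 1) = 1/(1/11000 + 1/1500) = 1320 Ω
  Rs1 = R2 + Rp1 (series, joined only at node 1) = 120 + 1320 = 1440 Ω
  Rp2 = R4 ‖ Rs1 (parallel, both between nodes 0 and 2) = 1/(1/5100 + 1/1440) = 1123 Ω
R_th = 1.123 kΩ
I_n = V_th/R_th = 0.8422/1123 = 0.00075 A, and R_n = R_th = 1.123 kΩ

Final answer: I_n = 0.00075 A, R_n = 1.123 kΩ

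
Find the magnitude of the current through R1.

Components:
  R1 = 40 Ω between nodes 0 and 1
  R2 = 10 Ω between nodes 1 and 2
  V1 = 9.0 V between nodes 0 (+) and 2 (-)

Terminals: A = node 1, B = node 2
Nodal analysis, taking node 2 as the 0 V reference.
Source V1 fixes V_0 = 9 V.
KCL at each unknown node (sum of currents leaving = 0; resistances in Ω):
  Node 1: (V_1 - 9)/40 + (V_1 - 0)/10 = 0
Collecting terms: 0.125 × V_1 = 0.225  =>  V_1 = 1.8 V
I_R1 = (V_0 - V_1)/R1 = (9 - 1.8)/40 = 0.18 A
|I_R1| = 0.18 A

Final answer: |I_R1| = 0.18 A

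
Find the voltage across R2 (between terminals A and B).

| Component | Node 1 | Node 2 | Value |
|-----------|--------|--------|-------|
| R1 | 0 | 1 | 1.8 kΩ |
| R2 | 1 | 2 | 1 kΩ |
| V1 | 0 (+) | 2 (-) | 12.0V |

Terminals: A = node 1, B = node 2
R1 and R2 are in series across V1 (node 0 → node 1 → node 2), and the output A–B is taken across R2, so this is a voltage divider.
Series current: I = V1/(R1 + R2) = 12/(1800 + 1000) = 12/2800 = 0.004286 A
V_R2 = I × R2 = V1 × R2/(R1 + R2) = 12 × 1000/2800 = 4.286 V

Final answer: 4.286 V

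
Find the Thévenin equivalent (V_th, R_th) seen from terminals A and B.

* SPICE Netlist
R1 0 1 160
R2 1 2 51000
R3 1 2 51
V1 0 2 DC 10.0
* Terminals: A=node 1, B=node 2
Step 1 — V_th is the open-circuit voltage V_A - V_B (nothing connected across the terminals).
Nodal analysis, taking node 2 as the 0 V reference.
Source V1 fixes V_0 = 10 V.
KCL at each unknown node (sum of currents leaving = 0; resistances in Ω):
  Node 1: (V_1 - 10)/160 + (V_1 - 0)/51000 + (V_1 - 0)/51 = 0
Collecting terms: 0.02588 × V_1 = 0.0625  =>  V_1 = 2.415 V
V_th = V_1 - V_2 = 2.415 - 0 = 2.415 V
Step 2 — R_th: zero the source — replace V1 by a short circuit (node 2 merges into node 0) — and find the resistance seen between A (node 1) and B (node 0).
Reduce the network between node 1 (A) and node 0 (B) by series/parallel combination:
  Rp1 = R1 ‖ R2 ‖ R3 (parallel, all between nodes 0 and 1) = 1/(1/160 + 1/51000 + 1/51) = 38.64 Ω
R_th = 38.64 Ω

Final answer: V_th = 2.415 V, R_th = 38.64 Ω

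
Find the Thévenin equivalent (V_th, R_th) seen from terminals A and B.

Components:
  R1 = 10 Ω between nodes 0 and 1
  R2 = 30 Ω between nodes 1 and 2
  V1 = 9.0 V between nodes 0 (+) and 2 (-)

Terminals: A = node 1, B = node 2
Step 1 — V_th is the open-circuit voltage V_A - V_B (nothing connected across the terminals).
Nodal analysis, taking node 2 as the 0 V reference.
Source V1 fixes V_0 = 9 V.
KCL at each unknown node (sum of currents leaving = 0; resistances in Ω):
  Node 1: (V_1 - 9)/10 + (V_1 - 0)/30 = 0
Collecting terms: 0.1333 × V_1 = 0.9  =>  V_1 = 6.75 V
V_th = V_1 - V_2 = 6.75 - 0 = 6.75 V
Step 2 — R_th: zero the source — replace V1 by a short circuit (node 2 merges into node 0) — and find the resistance seen between A (node 1) and B (node 0).
Reduce the network between node 1 (A) and node 0 (B) by series/parallel combination:
  Rp1 = R1 ‖ R2 (parallel, both between nodes 0 and 1) = 1/(1/10 + 1/30) = 7.5 Ω
R_th = 7.5 Ω

Final answer: V_th = 6.75 V, R_th = 7.5 Ω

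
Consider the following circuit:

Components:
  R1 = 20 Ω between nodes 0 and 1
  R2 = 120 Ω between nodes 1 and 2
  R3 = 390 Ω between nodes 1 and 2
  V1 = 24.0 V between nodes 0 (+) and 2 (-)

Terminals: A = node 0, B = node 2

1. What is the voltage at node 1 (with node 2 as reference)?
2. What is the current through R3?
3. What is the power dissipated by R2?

Nodal analysis, taking node 2 as the 0 V reference.
Source V1 fixes V_0 = 24 V.
KCL at each unknown node (sum of currents leaving = 0; resistances in Ω):
  Node 1: (V_1 - 24)/20 + (V_1 - 0)/120 + (V_1 - 0)/390 = 0
Collecting terms: 0.0609 × V_1 = 1.2  =>  V_1 = 19.71 V
Part 1:
  Read off the nodal solution: V_1 = 19.71 V
Part 2:
  I_R3 = (V_1 - V_2)/R3 = (19.71 - 0)/390 = 0.05053 A
  Magnitude: I_R3 = 0.05053 A
Part 3:
  I_R2 = (V_1 - V_2)/R2 = (19.71 - 0)/120 = 0.1642 A
  P_R2 = I_R2² × R2 = (0.1642)² × 120 = 3.236 W

Final answers:
1. V_1 = 19.71 V
2. I_R3 = 0.05053 A
3. P_R2 = 3.236 W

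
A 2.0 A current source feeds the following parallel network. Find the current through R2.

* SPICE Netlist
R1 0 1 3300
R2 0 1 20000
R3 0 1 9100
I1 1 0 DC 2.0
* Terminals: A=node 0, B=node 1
All resistors sit directly between nodes 0 and 1, so they are in parallel and share one voltage V; the full source current 2 A splits among them.
1/R_par = 1/3300 + 1/20000 + 1/9100 = 0.0004629 S  =>  R_par = 2160 Ω
V = I × R_par = 2 × 2160 = 4320 V
I_R2 = V/R2 = 4320/20000 = 0.216 A

Final answer: 0.216 A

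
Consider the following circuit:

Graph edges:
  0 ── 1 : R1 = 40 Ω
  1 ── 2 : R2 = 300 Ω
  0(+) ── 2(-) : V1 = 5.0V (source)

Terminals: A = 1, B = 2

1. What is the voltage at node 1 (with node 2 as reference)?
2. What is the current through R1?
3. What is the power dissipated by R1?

Nodal analysis, taking node 2 as the 0 V reference.
Source V1 fixes V_0 = 5 V.
KCL at each unknown node (sum of currents leaving = 0; resistances in Ω):
  Node 1: (V_1 - 5)/40 + (V_1 - 0)/300 = 0
Collecting terms: 0.02833 × V_1 = 0.125  =>  V_1 = 4.412 V
Part 1:
  Read off the nodal solution: V_1 = 4.412 V
Part 2:
  I_R1 = (V_0 - V_1)/R1 = (5 - 4.412)/40 = 0.01471 A
  Magnitude: I_R1 = 0.01471 A
Part 3:
  I_R1 = (V_0 - V_1)/R1 = (5 - 4.412)/40 = 0.01471 A
  P_R1 = I_R1² × R1 = (0.01471)² × 40 = 0.008651 W

Final answers:
1. V_1 = 4.412 V
2. I_R1 = 0.01471 A
3. P_R1 = 0.008651 W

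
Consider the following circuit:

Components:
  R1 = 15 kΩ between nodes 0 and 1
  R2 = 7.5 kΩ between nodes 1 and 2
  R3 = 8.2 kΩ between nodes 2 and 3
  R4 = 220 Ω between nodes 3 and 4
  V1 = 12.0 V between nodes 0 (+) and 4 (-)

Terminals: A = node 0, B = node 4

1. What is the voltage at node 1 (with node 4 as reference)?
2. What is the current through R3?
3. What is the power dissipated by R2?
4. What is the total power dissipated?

Nodal analysis, taking node 4 as the 0 V reference.
Source V1 fixes V_0 = 12 V.
KCL at each unknown node (sum of currents leaving = 0; resistances in Ω):
  Node 1: (V_1 - 12)/15000 + (V_1 - V_2)/7500 = 0
  Node 2: (V_2 - V_1)/7500 + (V_2 - V_3)/8200 = 0
  Node 3: (V_3 - V_2)/8200 + (V_3 - 0)/220 = 0
Collecting terms (coefficients in siemens):
  0.0002·V_1 - 0.0001333·V_2 = 0.0008
  0.0002553·V_2 - 0.0001333·V_1 - 0.000122·V_3 = 0
  0.004667·V_3 - 0.000122·V_2 = 0
Solving these 3 simultaneous equations (Gaussian elimination) gives:
  V_1 = 6.179 V, V_2 = 3.268 V, V_3 = 0.08538 V
Part 1:
  Read off the nodal solution: V_1 = 6.179 V
Part 2:
  I_R3 = (V_2 - V_3)/R3 = (3.268 - 0.08538)/8200 = 0.0003881 A
  Magnitude: I_R3 = 0.0003881 A
Part 3:
  I_R2 = (V_1 - V_2)/R2 = (6.179 - 3.268)/7500 = 0.0003881 A
  P_R2 = I_R2² × R2 = (0.0003881)² × 7500 = 0.00113 W
Part 4:
  Power in each resistor, P = (ΔV)²/R:
    P_R1 = (12 - 6.179)²/15000 = 0.002259 W
    P_R2 = (6.179 - 3.268)²/7500 = 0.00113 W
    P_R3 = (3.268 - 0.08538)²/8200 = 0.001235 W
    P_R4 = (0.08538 - 0)²/220 = 0.00003314 W
  P_total = P_R1 + P_R2 + P_R3 + P_R4 = 0.004657 W

Final answers:
1. V_1 = 6.179 V
2. I_R3 = 0.0003881 A
3. P_R2 = 0.00113 W
4. P_total = 0.004657 W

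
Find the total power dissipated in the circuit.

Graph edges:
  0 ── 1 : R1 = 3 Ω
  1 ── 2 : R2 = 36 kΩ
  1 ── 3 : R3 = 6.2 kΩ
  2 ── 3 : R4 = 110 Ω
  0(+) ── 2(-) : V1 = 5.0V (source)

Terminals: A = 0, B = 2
Nodal analysis, taking node 2 as the 0 V reference.
Source V1 fixes V_0 = 5 V.
KCL at each unknown node (sum of currents leaving = 0; resistances in Ω):
  Node 1: (V_1 - 5)/3 + (V_1 - 0)/36000 + (V_1 - V_3)/6200 = 0
  Node 3: (V_3 - V_1)/6200 + (V_3 - 0)/110 = 0
Collecting terms (coefficients in siemens):
  0.3335·V_1 - 0.0001613·V_3 = 1.667
  0.009252·V_3 - 0.0001613·V_1 = 0
Determinant D = (0.3335)(0.009252) - (-0.0001613)(-0.0001613) = 0.003086
V_1 = [(1.667)(0.009252) - (-0.0001613)(0)]/D = 4.997 V
V_3 = [(0.3335)(0) - (1.667)(-0.0001613)]/D = 0.08711 V
Power in each resistor, P = (ΔV)²/R:
  P_R1 = (5 - 4.997)²/3 = 0.000002599 W
  P_R2 = (4.997 - 0)²/36000 = 0.0006937 W
  P_R3 = (4.997 - 0.08711)²/6200 = 0.003889 W
  P_R4 = (0 - 0.08711)²/110 = 0.00006899 W
P_total = P_R1 + P_R2 + P_R3 + P_R4 = 0.004654 W

Final answer: 0.004654 W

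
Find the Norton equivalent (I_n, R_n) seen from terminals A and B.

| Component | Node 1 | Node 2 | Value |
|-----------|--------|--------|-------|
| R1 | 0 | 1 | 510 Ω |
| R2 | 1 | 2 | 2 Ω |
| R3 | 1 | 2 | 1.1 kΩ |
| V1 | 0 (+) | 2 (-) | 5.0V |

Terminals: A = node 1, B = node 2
Find the Thévenin equivalent first; then I_n = V_th/R_th and R_n = R_th.
Step 1 — V_th is the open-circuit voltage V_A - V_B (nothing connected across the terminals).
Nodal analysis, taking node 2 as the 0 V reference.
Source V1 fixes V_0 = 5 V.
KCL at each unknown node (sum of currents leaving = 0; resistances in Ω):
  Node 1: (V_1 - 5)/510 + (V_1 - 0)/2 + (V_1 - 0)/1100 = 0
Collecting terms: 0.5029 × V_1 = 0.009804  =>  V_1 = 0.0195 V
V_th = V_1 - V_2 = 0.0195 - 0 = 0.0195 V
Step 2 — R_th: zero the source — replace V1 by a short circuit (node 2 merges into node 0) — and find the resistance seen between A (node 1) and B (node 0).
Reduce the network between node 1 (A) and node 0 (B) by series/parallel combination:
  Rp1 = R1 ‖ R2 ‖ R3 (parallel, all between nodes 0 and 1) = 1/(1/510 + 1/2 + 1/1100) = 1.989 Ω
R_th = 1.989 Ω
I_n = V_th/R_th = 0.0195/1.989 = 0.009804 A, and R_n = R_th = 1.989 Ω

Final answer: I_n = 0.009804 A, R_n = 1.989 Ω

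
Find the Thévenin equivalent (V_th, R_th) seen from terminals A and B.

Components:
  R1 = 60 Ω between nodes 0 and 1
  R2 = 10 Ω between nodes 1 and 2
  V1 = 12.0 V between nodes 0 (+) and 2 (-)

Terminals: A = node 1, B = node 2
Step 1 — V_th is the open-circuit voltage V_A - V_B (nothing connected across the terminals).
Nodal analysis, taking node 2 as the 0 V reference.
Source V1 fixes V_0 = 12 V.
KCL at each unknown node (sum of currents leaving = 0; resistances in Ω):
  Node 1: (V_1 - 12)/60 + (V_1 - 0)/10 = 0
Collecting terms: 0.1167 × V_1 = 0.2  =>  V_1 = 1.714 V
V_th = V_1 - V_2 = 1.714 - 0 = 1.714 V
Step 2 — R_th: zero the source — replace V1 by a short circuit (node 2 merges into node 0) — and find the resistance seen between A (node 1) and B (node 0).
Reduce the network between node 1 (A) and node 0 (B) by series/parallel combination:
  Rp1 = R1 ‖ R2 (parallel, both between nodes 0 and 1) = 1/(1/60 + 1/10) = 8.571 Ω
R_th = 8.571 Ω

Final answer: V_th = 1.714 V, R_th = 8.571 Ω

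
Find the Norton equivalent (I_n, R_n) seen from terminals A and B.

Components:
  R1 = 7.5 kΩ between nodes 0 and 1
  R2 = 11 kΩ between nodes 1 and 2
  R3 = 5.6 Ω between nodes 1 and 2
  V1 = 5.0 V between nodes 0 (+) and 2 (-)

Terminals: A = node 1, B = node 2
Find the Thévenin equivalent first; then I_n = V_th/R_th and R_n = R_th.
Step 1 — V_th is the open-circuit voltage V_A - V_B (nothing connected across the terminals).
Nodal analysis, taking node 2 as the 0 V reference.
Source V1 fixes V_0 = 5 V.
KCL at each unknown node (sum of currents leaving = 0; resistances in Ω):
  Node 1: (V_1 - 5)/7500 + (V_1 - 0)/11000 + (V_1 - 0)/5.6 = 0
Collecting terms: 0.1788 × V_1 = 0.0006667  =>  V_1 = 0.003729 V
V_th = V_1 - V_2 = 0.003729 - 0 = 0.003729 V
Step 2 — R_th: zero the source — replace V1 by a short circuit (node 2 merges into node 0) — and find the resistance seen between A (node 1) and B (node 0).
Reduce the network between node 1 (A) and node 0 (B) by series/parallel combination:
  Rp1 = R1 ‖ R2 ‖ R3 (parallel, all between nodes 0 and 1) = 1/(1/7500 + 1/11000 + 1/5.6) = 5.593 Ω
R_th = 5.593 Ω
I_n = V_th/R_th = 0.003729/5.593 = 0.0006667 A, and R_n = R_th = 5.593 Ω

Final answer: I_n = 0.0006667 A, R_n = 5.593 Ω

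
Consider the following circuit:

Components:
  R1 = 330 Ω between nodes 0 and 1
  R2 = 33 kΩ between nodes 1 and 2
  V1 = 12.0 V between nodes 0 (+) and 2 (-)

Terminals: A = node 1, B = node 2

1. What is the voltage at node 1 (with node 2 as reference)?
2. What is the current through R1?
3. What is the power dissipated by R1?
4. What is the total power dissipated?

Nodal analysis, taking node 2 as the 0 V reference.
Source V1 fixes V_0 = 12 V.
KCL at each unknown node (sum of currents leaving = 0; resistances in Ω):
  Node 1: (V_1 - 12)/330 + (V_1 - 0)/33000 = 0
Collecting terms: 0.003061 × V_1 = 0.03636  =>  V_1 = 11.88 V
Part 1:
  Read off the nodal solution: V_1 = 11.88 V
Part 2:
  I_R1 = (V_0 - V_1)/R1 = (12 - 11.88)/330 = 0.00036 A
  Magnitude: I_R1 = 0.00036 A
Part 3:
  I_R1 = (V_0 - V_1)/R1 = (12 - 11.88)/330 = 0.00036 A
  P_R1 = I_R1² × R1 = (0.00036)² × 330 = 0.00004278 W
Part 4:
  Power in each resistor, P = (ΔV)²/R:
    P_R1 = (12 - 11.88)²/330 = 0.00004278 W
    P_R2 = (11.88 - 0)²/33000 = 0.004278 W
  P_total = P_R1 + P_R2 = 0.00432 W

Final answers:
1. V_1 = 11.88 V
2. I_R1 = 0.00036 A
3. P_R1 = 4.278e-05 W
4. P_total = 0.00432 W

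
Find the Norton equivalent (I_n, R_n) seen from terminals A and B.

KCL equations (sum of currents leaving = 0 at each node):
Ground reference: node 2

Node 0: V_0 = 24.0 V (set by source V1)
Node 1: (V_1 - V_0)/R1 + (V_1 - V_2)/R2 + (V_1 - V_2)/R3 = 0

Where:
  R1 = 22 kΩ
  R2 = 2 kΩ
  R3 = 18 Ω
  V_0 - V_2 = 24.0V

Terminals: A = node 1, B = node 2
Find the Thévenin equivalent first; then I_n = V_th/R_th and R_n = R_th.
Step 1 — V_th is the open-circuit voltage V_A - V_B (nothing connected across the terminals).
Nodal analysis, taking node 2 as the 0 V reference.
Source V1 fixes V_0 = 24 V.
KCL at each unknown node (sum of currents leaving = 0; resistances in Ω):
  Node 1: (V_1 - 24)/22000 + (V_1 - 0)/2000 + (V_1 - 0)/18 = 0
Collecting terms: 0.0561 × V_1 = 0.001091  =>  V_1 = 0.01945 V
V_th = V_1 - V_2 = 0.01945 - 0 = 0.01945 V
Step 2 — R_th: zero the source — replace V1 by a short circuit (node 2 merges into node 0) — and find the resistance seen between A (node 1) and B (node 0).
Reduce the network between node 1 (A) and node 0 (B) by series/parallel combination:
  Rp1 = R1 ‖ R2 ‖ R3 (parallel, all between nodes 0 and 1) = 1/(1/22000 + 1/2000 + 1/18) = 17.82 Ω
R_th = 17.82 Ω
I_n = V_th/R_th = 0.01945/17.82 = 0.001091 A, and R_n = R_th = 17.82 Ω

Final answer: I_n = 0.001091 A, R_n = 17.82 Ω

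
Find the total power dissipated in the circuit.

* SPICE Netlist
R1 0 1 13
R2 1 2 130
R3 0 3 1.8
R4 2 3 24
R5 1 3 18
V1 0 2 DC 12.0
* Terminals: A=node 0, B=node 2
Nodal analysis, taking node 2 as the 0 V reference.
Source V1 fixes V_0 = 12 V.
KCL at each unknown node (sum of currents leaving = 0; resistances in Ω):
  Node 1: (V_1 - 12)/13 + (V_1 - 0)/130 + (V_1 - V_3)/18 = 0
  Node 3: (V_3 - 12)/1.8 + (V_3 - 0)/24 + (V_3 - V_1)/18 = 0
Collecting terms (coefficients in siemens):
  0.1402·V_1 - 0.05556·V_3 = 0.9231
  0.6528·V_3 - 0.05556·V_1 = 6.667
Determinant D = (0.1402)(0.6528) - (-0.05556)(-0.05556) = 0.08841
V_1 = [(0.9231)(0.6528) - (-0.05556)(6.667)]/D = 11 V
V_3 = [(0.1402)(6.667) - (0.9231)(-0.05556)]/D = 11.15 V
Power in each resistor, P = (ΔV)²/R:
  P_R1 = (12 - 11)²/13 = 0.07626 W
  P_R2 = (11 - 0)²/130 = 0.9315 W
  P_R3 = (12 - 11.15)²/1.8 = 0.402 W
  P_R4 = (0 - 11.15)²/24 = 5.179 W
  P_R5 = (11 - 11.15)²/18 = 0.001168 W
P_total = P_R1 + P_R2 + P_R3 + P_R4 + P_R5 = 6.59 W

Final answer: 6.59 W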